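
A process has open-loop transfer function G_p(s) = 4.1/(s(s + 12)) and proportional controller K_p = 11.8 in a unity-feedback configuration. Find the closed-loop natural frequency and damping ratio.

The closed-loop denominator is s(s+12) + 11.8·4.1 = s² + 12s + 48.38.
So ω_n² = 48.38 ⇒ ω_n = 6.956 rad/s, and ζ = 12/(2ω_n) = 0.863.

ω_n = 6.96 rad/s, ζ = 0.863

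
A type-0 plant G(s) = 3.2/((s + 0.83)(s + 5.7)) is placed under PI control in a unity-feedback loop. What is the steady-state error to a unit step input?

The PI controller's integrator makes the forward path type 1, so e_ss to a step is zero.

0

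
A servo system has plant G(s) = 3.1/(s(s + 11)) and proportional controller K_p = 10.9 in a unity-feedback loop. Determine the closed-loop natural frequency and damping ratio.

ω_n = 5.81 rad/s, ζ = 0.946

1 + K_p·G(s) = 0 gives s² + 11s + 33.79 = 0.
So ω_n² = 33.79 ⇒ ω_n = 5.813 rad/s, and ζ = 11/(2ω_n) = 0.946.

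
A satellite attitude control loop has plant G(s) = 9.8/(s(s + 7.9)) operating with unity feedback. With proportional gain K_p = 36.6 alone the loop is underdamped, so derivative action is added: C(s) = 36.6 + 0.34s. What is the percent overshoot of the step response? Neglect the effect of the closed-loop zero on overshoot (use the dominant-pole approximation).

37.7%

Forward path: (36.6 + 0.34s)·9.8/(s(s+7.9)). The closed-loop characteristic equation is s² + (7.9 + 9.8·0.34)s + 9.8·36.6 = 0.
That is s² + 11.23s + 358.7 = 0, so ω_n = 18.94 rad/s and ζ = 11.23/(2·18.94) = 0.2965.
%OS = 100·exp(−πζ/√(1−ζ²)) = 37.7%.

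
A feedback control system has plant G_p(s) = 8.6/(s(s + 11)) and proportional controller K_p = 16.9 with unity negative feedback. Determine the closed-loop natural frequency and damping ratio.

The closed-loop denominator is s(s+11) + 16.9·8.6 = s² + 11s + 145.3.
So ω_n² = 145.3 ⇒ ω_n = 12.06 rad/s, and ζ = 11/(2ω_n) = 0.456.

ω_n = 12.1 rad/s, ζ = 0.456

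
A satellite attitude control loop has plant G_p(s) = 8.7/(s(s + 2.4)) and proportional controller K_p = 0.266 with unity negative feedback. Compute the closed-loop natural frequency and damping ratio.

ω_n = 1.52 rad/s, ζ = 0.789

The closed-loop denominator is s(s+2.4) + 0.266·8.7 = s² + 2.4s + 2.314.
Matching s² + 2ζω_n s + ω_n²: ω_n = √2.314 = 1.521 rad/s and 2ζω_n = 2.4, so ζ = 2.4/(2·1.521) = 0.789.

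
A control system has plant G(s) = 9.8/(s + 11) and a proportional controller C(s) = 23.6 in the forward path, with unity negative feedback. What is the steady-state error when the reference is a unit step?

0.0454

The loop is type 0. Static position error constant K_pos = C(0)·G(0) = 23.6·0.8909 = 21.03.
Steady-state error to a unit step: e_ss = 1/(1+K_pos) = 1/22.03 = 0.0454.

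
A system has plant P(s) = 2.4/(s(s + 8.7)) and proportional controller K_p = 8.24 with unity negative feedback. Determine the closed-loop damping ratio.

ζ = 0.978

1 + K_p·P(s) = 0 gives s² + 8.7s + 19.78 = 0.
Matching s² + 2ζω_n s + ω_n²: ω_n = √19.78 = 4.447 rad/s and 2ζω_n = 8.7, so ζ = 8.7/(2·4.447) = 0.978.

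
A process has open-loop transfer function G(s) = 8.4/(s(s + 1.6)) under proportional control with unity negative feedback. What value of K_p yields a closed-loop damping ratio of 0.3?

Closed-loop characteristic equation: s² + 1.6s + K_p·8.4 = 0.
So ω_n = √(8.4K_p) and 2ζω_n = 1.6, giving ζ = 1.6/(2√(8.4K_p)).
Setting ζ = 0.3: √(8.4K_p) = 1.6/(2·0.3) = 2.667, so K_p = 7.111/8.4 = 0.847.

K_p = 0.847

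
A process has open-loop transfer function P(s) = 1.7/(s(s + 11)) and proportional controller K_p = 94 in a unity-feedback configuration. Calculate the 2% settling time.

From 1 + K_pP(s) = 0: s² + 11s + 159.8 = 0 ⇒ ω_n = 12.64, ζ = 0.4351.
2% settling time T_s ≈ 4/(ζω_n) = 4/5.5 = 0.727 s.

T_s ≈ 0.727 s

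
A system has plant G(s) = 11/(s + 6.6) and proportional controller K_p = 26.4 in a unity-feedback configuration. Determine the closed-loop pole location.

s = -297

Closed-loop transfer function: T(s) = K_p·G(s)/(1 + K_p·G(s)) = 290.4/(s + 6.6 + 290.4) = 290.4/(s + 297).
The closed-loop pole is at s = −297.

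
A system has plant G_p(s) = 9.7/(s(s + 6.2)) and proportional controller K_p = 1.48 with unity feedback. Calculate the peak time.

The closed-loop denominator s² + 6.2s + 14.36 gives ω_n = √14.36 = 3.789 and ζ = 6.2/(2ω_n) = 0.8182.
Damped frequency ω_d = ω_n√(1−ζ²) = 2.179 rad/s, so peak time T_p = π/ω_d = 1.44 s.

T_p = 1.44 s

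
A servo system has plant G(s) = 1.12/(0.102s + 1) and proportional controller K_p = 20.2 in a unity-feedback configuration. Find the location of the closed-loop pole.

s = -231.6

Closed loop: T(s) = K_p·G/(1+K_p·G) = 22.62/(0.102s + 1 + 22.62), with pole at s = −(1 + 22.62)/0.102 = −231.6.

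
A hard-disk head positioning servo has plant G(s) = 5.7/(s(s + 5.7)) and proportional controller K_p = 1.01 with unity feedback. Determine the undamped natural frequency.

ω_n = 2.4 rad/s

1 + K_p·G(s) = 0 gives s² + 5.7s + 5.757 = 0.
Matching s² + 2ζω_n s + ω_n²: ω_n = √5.757 = 2.399 rad/s and 2ζω_n = 5.7, so ζ = 5.7/(2·2.399) = 1.19.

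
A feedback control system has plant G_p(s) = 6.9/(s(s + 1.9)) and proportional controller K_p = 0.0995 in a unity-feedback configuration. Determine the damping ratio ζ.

The closed-loop denominator is s(s+1.9) + 0.0995·6.9 = s² + 1.9s + 0.6866.
Matching s² + 2ζω_n s + ω_n²: ω_n = √0.6866 = 0.8286 rad/s and 2ζω_n = 1.9, so ζ = 1.9/(2·0.8286) = 1.15.

ζ = 1.15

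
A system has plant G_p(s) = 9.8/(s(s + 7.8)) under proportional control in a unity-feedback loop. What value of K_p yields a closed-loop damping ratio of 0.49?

K_p = 6.46

Closed-loop characteristic equation: s² + 7.8s + K_p·9.8 = 0.
So ω_n = √(9.8K_p) and 2ζω_n = 7.8, giving ζ = 7.8/(2√(9.8K_p)).
Setting ζ = 0.49: √(9.8K_p) = 7.8/(2·0.49) = 7.959, so K_p = 63.35/9.8 = 6.46.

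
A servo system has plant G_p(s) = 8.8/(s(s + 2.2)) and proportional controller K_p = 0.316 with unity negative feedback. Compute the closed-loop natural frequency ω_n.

The closed-loop denominator is s(s+2.2) + 0.316·8.8 = s² + 2.2s + 2.781.
Matching s² + 2ζω_n s + ω_n²: ω_n = √2.781 = 1.668 rad/s and 2ζω_n = 2.2, so ζ = 2.2/(2·1.668) = 0.66.

ω_n = 1.67 rad/s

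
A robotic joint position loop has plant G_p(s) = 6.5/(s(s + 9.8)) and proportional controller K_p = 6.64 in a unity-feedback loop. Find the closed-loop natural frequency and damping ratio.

With unity feedback the closed-loop characteristic equation is s² + 9.8s + 6.64·6.5 = s² + 9.8s + 43.16 = 0.
Matching s² + 2ζω_n s + ω_n²: ω_n = √43.16 = 6.57 rad/s and 2ζω_n = 9.8, so ζ = 9.8/(2·6.57) = 0.746.

ω_n = 6.57 rad/s, ζ = 0.746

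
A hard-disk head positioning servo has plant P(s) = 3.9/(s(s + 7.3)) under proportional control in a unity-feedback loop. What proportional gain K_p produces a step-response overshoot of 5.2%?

From %OS = 100·exp(−πζ/√(1−ζ²)) = 5.2%, ζ = −ln(0.052)/√(π²+ln²(0.052)) = 0.6853.
Characteristic equation s² + 7.3s + 3.9K_p = 0 gives ζ = 7.3/(2√(3.9K_p)).
Setting ζ = 0.6853: √(3.9K_p) = 7.3/(2·0.6853) = 5.326, so K_p = 28.37/3.9 = 7.27.

K_p = 7.27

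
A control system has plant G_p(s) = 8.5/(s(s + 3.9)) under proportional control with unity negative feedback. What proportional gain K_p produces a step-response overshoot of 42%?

From %OS = 100·exp(−πζ/√(1−ζ²)) = 42%, ζ = −ln(0.42)/√(π²+ln²(0.42)) = 0.2662.
Characteristic equation s² + 3.9s + 8.5K_p = 0 gives ζ = 3.9/(2√(8.5K_p)).
Setting ζ = 0.2662: √(8.5K_p) = 3.9/(2·0.2662) = 7.326, so K_p = 53.67/8.5 = 6.31.

K_p = 6.31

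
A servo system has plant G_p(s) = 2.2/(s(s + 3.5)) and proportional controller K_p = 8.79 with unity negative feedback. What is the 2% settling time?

Closed-loop characteristic equation: s² + 3.5s + 19.34 = 0, so ω_n = 4.397 rad/s and ζ = 3.5/(2·4.397) = 0.398.
2% settling time T_s ≈ 4/(ζω_n) = 4/1.75 = 2.29 s.

T_s ≈ 2.29 s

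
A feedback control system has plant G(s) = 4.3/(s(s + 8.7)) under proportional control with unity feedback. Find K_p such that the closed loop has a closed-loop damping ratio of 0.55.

Closed-loop characteristic equation: s² + 8.7s + K_p·4.3 = 0.
So ω_n = √(4.3K_p) and 2ζω_n = 8.7, giving ζ = 8.7/(2√(4.3K_p)).
Setting ζ = 0.55: √(4.3K_p) = 8.7/(2·0.55) = 7.909, so K_p = 62.55/4.3 = 14.5.

K_p = 14.5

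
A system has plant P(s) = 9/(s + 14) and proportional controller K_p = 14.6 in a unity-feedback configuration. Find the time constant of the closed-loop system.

Closed-loop transfer function: T(s) = K_p·P(s)/(1 + K_p·P(s)) = 131.4/(s + 14 + 131.4) = 131.4/(s + 145.4).
Time constant τ = 1/145.4 = 0.00688 s.

τ = 0.00688 s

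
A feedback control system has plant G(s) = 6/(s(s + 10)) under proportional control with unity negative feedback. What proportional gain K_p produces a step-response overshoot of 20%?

From %OS = 100·exp(−πζ/√(1−ζ²)) = 20%, ζ = −ln(0.2)/√(π²+ln²(0.2)) = 0.4559.
Characteristic equation s² + 10s + 6K_p = 0 gives ζ = 10/(2√(6K_p)).
Setting ζ = 0.4559: √(6K_p) = 10/(2·0.4559) = 10.97, so K_p = 120.3/6 = 20.

K_p = 20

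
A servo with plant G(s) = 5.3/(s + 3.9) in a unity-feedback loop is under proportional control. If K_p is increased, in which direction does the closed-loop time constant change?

decrease

Closed-loop pole is at s = −(3.9+K_p·5.3); larger K_p moves it further left, so τ = 1/(3.9+K_p·5.3) decreases.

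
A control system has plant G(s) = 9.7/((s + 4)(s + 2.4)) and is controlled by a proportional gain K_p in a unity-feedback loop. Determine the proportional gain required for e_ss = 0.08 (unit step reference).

K_p = 11.4

For a type-0 loop with proportional control, e_ss = 1/(1 + K_p·G(0)).
G(0) = 1.01. Require 1/(1 + K_p·1.01) = 0.08, so 1 + 1.01·K_p = 12.5.
K_p = (12.5 − 1)/1.01 = 11.4.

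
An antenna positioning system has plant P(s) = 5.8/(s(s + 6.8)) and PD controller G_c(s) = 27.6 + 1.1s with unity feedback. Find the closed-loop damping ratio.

ζ = 0.521

Forward path: (27.6 + 1.1s)·5.8/(s(s+6.8)). The closed-loop characteristic equation is s² + (6.8 + 5.8·1.1)s + 5.8·27.6 = 0.
That is s² + 13.18s + 160.1 = 0, so ω_n = 12.65 rad/s and ζ = 13.18/(2·12.65) = 0.5209.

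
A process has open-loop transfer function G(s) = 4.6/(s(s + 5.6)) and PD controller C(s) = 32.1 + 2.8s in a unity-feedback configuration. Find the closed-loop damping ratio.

ζ = 0.76

Forward path: (32.1 + 2.8s)·4.6/(s(s+5.6)). The closed-loop characteristic equation is s² + (5.6 + 4.6·2.8)s + 4.6·32.1 = 0.
That is s² + 18.48s + 147.7 = 0, so ω_n = 12.15 rad/s and ζ = 18.48/(2·12.15) = 0.7604.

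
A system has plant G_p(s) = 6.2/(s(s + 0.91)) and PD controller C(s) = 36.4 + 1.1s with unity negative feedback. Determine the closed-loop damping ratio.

ζ = 0.257

Forward path: (36.4 + 1.1s)·6.2/(s(s+0.91)). The closed-loop characteristic equation is s² + (0.91 + 6.2·1.1)s + 6.2·36.4 = 0.
That is s² + 7.73s + 225.7 = 0, so ω_n = 15.02 rad/s and ζ = 7.73/(2·15.02) = 0.2573.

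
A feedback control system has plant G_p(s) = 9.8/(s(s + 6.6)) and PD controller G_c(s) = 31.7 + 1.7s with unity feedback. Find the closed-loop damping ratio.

Forward path: (31.7 + 1.7s)·9.8/(s(s+6.6)). The closed-loop characteristic equation is s² + (6.6 + 9.8·1.7)s + 9.8·31.7 = 0.
That is s² + 23.26s + 310.7 = 0, so ω_n = 17.63 rad/s and ζ = 23.26/(2·17.63) = 0.6598.

ζ = 0.66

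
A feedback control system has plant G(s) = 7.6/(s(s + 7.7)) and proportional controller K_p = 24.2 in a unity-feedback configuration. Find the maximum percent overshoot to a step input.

Closed-loop characteristic equation: s² + 7.7s + 183.9 = 0, so ω_n = 13.56 rad/s and ζ = 7.7/(2·13.56) = 0.2839.
%OS = 100·exp(−πζ/√(1−ζ²)) = 100·exp(−π·0.2839/√0.9194) = 39.5%.

39.5%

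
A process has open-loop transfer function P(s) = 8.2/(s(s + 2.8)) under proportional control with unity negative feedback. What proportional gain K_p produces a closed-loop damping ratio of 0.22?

Closed-loop characteristic equation: s² + 2.8s + K_p·8.2 = 0.
So ω_n = √(8.2K_p) and 2ζω_n = 2.8, giving ζ = 2.8/(2√(8.2K_p)).
Setting ζ = 0.22: √(8.2K_p) = 2.8/(2·0.22) = 6.364, so K_p = 40.5/8.2 = 4.94.

K_p = 4.94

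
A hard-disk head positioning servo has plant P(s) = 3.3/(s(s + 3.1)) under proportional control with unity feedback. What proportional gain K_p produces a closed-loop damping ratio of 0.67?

K_p = 1.62

Closed-loop characteristic equation: s² + 3.1s + K_p·3.3 = 0.
So ω_n = √(3.3K_p) and 2ζω_n = 3.1, giving ζ = 3.1/(2√(3.3K_p)).
Setting ζ = 0.67: √(3.3K_p) = 3.1/(2·0.67) = 2.313, so K_p = 5.352/3.3 = 1.62.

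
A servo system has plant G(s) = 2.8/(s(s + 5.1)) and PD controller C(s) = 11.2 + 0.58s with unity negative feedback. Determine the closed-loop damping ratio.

Forward path: (11.2 + 0.58s)·2.8/(s(s+5.1)). The closed-loop characteristic equation is s² + (5.1 + 2.8·0.58)s + 2.8·11.2 = 0.
That is s² + 6.724s + 31.36 = 0, so ω_n = 5.6 rad/s and ζ = 6.724/(2·5.6) = 0.6004.

ζ = 0.6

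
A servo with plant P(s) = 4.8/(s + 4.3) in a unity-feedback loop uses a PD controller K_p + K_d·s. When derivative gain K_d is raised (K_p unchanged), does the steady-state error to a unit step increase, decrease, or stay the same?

unchanged

At s = 0 the derivative term contributes nothing: C(0) = K_p regardless of K_d, so K_pos = K_p·P(0) and e_ss are unchanged.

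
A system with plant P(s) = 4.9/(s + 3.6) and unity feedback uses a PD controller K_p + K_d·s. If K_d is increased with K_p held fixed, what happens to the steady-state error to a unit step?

At s = 0 the derivative term contributes nothing: C(0) = K_p regardless of K_d, so K_pos = K_p·P(0) and e_ss are unchanged.

unchanged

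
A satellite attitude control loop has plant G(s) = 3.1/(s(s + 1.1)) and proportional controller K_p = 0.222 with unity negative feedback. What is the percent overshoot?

From 1 + K_pG(s) = 0: s² + 1.1s + 0.6882 = 0 ⇒ ω_n = 0.8296, ζ = 0.663.
%OS = 100·exp(−πζ/√(1−ζ²)) = 100·exp(−π·0.663/√0.5604) = 6.19%.

6.19%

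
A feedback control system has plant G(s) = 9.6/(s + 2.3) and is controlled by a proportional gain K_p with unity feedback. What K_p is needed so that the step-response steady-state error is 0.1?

K_p = 2.16

For a type-0 loop with proportional control, e_ss = 1/(1 + K_p·G(0)).
G(0) = 4.174. Require 1/(1 + K_p·4.174) = 0.1, so 1 + 4.174·K_p = 10.
K_p = (10 − 1)/4.174 = 2.16.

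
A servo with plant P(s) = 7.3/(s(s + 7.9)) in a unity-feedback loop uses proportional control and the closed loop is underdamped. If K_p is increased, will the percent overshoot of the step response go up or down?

Characteristic equation s² + 7.9s + K_p·7.3 = 0: raising K_p raises ω_n while 2ζω_n = 7.9 is fixed, so ζ falls and overshoot grows.

increase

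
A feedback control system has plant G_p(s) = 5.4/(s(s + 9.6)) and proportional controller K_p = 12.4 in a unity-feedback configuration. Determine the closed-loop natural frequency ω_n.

With unity feedback the closed-loop characteristic equation is s² + 9.6s + 12.4·5.4 = s² + 9.6s + 66.96 = 0.
So ω_n² = 66.96 ⇒ ω_n = 8.183 rad/s, and ζ = 9.6/(2ω_n) = 0.587.

ω_n = 8.18 rad/s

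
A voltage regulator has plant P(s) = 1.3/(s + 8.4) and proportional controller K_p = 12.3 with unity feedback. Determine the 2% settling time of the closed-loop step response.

Closed-loop transfer function: T(s) = K_p·P(s)/(1 + K_p·P(s)) = 15.99/(s + 8.4 + 15.99) = 15.99/(s + 24.39).
Time constant τ = 1/24.39 = 0.041 s, so the 2% settling time is about 4τ = 0.164 s.

T_s ≈ 0.164 s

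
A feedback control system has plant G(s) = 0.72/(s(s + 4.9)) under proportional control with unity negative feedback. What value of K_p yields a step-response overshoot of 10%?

From %OS = 100·exp(−πζ/√(1−ζ²)) = 10%, ζ = −ln(0.1)/√(π²+ln²(0.1)) = 0.5912.
Characteristic equation s² + 4.9s + 0.72K_p = 0 gives ζ = 4.9/(2√(0.72K_p)).
Setting ζ = 0.5912: √(0.72K_p) = 4.9/(2·0.5912) = 4.144, so K_p = 17.18/0.72 = 23.9.

K_p = 23.9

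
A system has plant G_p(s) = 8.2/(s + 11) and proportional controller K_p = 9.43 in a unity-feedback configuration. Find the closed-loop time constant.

τ = 0.0113 s

Closed-loop transfer function: T(s) = K_p·G_p(s)/(1 + K_p·G_p(s)) = 77.33/(s + 11 + 77.33) = 77.33/(s + 88.33).
Time constant τ = 1/88.33 = 0.0113 s.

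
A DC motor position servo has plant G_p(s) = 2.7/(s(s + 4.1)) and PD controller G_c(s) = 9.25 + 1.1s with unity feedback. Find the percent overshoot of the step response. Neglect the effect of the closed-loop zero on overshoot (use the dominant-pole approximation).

Forward path: (9.25 + 1.1s)·2.7/(s(s+4.1)). The closed-loop characteristic equation is s² + (4.1 + 2.7·1.1)s + 2.7·9.25 = 0.
That is s² + 7.07s + 24.98 = 0, so ω_n = 4.997 rad/s and ζ = 7.07/(2·4.997) = 0.7074.
%OS = 100·exp(−πζ/√(1−ζ²)) = 4.31%.

4.31%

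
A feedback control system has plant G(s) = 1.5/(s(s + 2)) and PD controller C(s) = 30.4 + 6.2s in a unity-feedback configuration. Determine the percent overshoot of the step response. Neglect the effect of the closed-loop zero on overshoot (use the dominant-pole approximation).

Forward path: (30.4 + 6.2s)·1.5/(s(s+2)). The closed-loop characteristic equation is s² + (2 + 1.5·6.2)s + 1.5·30.4 = 0.
That is s² + 11.3s + 45.6 = 0, so ω_n = 6.753 rad/s and ζ = 11.3/(2·6.753) = 0.8367.
%OS = 100·exp(−πζ/√(1−ζ²)) = 0.823%.

0.823%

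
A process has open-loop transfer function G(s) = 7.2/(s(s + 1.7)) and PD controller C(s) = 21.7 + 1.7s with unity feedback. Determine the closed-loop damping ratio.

Forward path: (21.7 + 1.7s)·7.2/(s(s+1.7)). The closed-loop characteristic equation is s² + (1.7 + 7.2·1.7)s + 7.2·21.7 = 0.
That is s² + 13.94s + 156.2 = 0, so ω_n = 12.5 rad/s and ζ = 13.94/(2·12.5) = 0.5576.

ζ = 0.558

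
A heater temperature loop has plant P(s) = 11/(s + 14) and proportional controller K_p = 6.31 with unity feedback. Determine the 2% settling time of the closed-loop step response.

Closed-loop transfer function: T(s) = K_p·P(s)/(1 + K_p·P(s)) = 69.41/(s + 14 + 69.41) = 69.41/(s + 83.41).
Time constant τ = 1/83.41 = 0.01199 s, so the 2% settling time is about 4τ = 0.048 s.

T_s ≈ 0.048 s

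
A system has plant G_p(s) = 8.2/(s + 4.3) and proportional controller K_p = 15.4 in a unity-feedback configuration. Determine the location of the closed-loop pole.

s = -130.6

Closed-loop transfer function: T(s) = K_p·G_p(s)/(1 + K_p·G_p(s)) = 126.3/(s + 4.3 + 126.3) = 126.3/(s + 130.6).
The closed-loop pole is at s = −130.6.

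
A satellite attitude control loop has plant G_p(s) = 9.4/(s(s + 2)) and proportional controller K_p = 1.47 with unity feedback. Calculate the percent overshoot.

41.6%

From 1 + K_pG_p(s) = 0: s² + 2s + 13.82 = 0 ⇒ ω_n = 3.717, ζ = 0.269.
%OS = 100·exp(−πζ/√(1−ζ²)) = 100·exp(−π·0.269/√0.9276) = 41.6%.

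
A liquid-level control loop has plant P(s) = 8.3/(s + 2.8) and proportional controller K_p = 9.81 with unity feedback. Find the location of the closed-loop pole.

s = -84.22

Closed-loop transfer function: T(s) = K_p·P(s)/(1 + K_p·P(s)) = 81.42/(s + 2.8 + 81.42) = 81.42/(s + 84.22).
The closed-loop pole is at s = −84.22.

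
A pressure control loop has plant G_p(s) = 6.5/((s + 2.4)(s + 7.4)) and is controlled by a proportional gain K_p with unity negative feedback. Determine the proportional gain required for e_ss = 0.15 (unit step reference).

K_p = 15.5

The loop is type 0, so e_ss(step) = 1/(1 + K_pos) with K_pos = K_p·G_p(0).
G_p(0) = 0.366. Require 1/(1 + K_p·0.366) = 0.15, so 1 + 0.366·K_p = 6.667.
K_p = (6.667 − 1)/0.366 = 15.5.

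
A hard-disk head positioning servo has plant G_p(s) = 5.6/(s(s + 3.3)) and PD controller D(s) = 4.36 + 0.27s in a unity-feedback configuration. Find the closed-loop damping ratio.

Forward path: (4.36 + 0.27s)·5.6/(s(s+3.3)). The closed-loop characteristic equation is s² + (3.3 + 5.6·0.27)s + 5.6·4.36 = 0.
That is s² + 4.812s + 24.42 = 0, so ω_n = 4.941 rad/s and ζ = 4.812/(2·4.941) = 0.4869.

ζ = 0.487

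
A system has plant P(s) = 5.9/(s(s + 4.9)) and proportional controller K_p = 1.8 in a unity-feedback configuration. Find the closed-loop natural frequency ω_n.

The closed-loop denominator is s(s+4.9) + 1.8·5.9 = s² + 4.9s + 10.62.
So ω_n² = 10.62 ⇒ ω_n = 3.259 rad/s, and ζ = 4.9/(2ω_n) = 0.752.

ω_n = 3.26 rad/s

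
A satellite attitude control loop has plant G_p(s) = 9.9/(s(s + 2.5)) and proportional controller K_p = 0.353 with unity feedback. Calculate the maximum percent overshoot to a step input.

The closed-loop denominator s² + 2.5s + 3.495 gives ω_n = √3.495 = 1.869 and ζ = 2.5/(2ω_n) = 0.6687.
%OS = 100·exp(−πζ/√(1−ζ²)) = 100·exp(−π·0.6687/√0.5529) = 5.93%.

5.93%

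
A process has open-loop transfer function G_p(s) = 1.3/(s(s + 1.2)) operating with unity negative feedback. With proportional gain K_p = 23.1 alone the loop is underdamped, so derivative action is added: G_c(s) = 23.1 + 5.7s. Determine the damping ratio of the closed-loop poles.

Forward path: (23.1 + 5.7s)·1.3/(s(s+1.2)). The closed-loop characteristic equation is s² + (1.2 + 1.3·5.7)s + 1.3·23.1 = 0.
That is s² + 8.61s + 30.03 = 0, so ω_n = 5.48 rad/s and ζ = 8.61/(2·5.48) = 0.7856.

ζ = 0.786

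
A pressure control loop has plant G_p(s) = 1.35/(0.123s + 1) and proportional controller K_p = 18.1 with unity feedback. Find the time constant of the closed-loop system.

τ = 0.00484 s

Closed loop: T(s) = K_p·G_p/(1+K_p·G_p) = 24.44/(0.123s + 1 + 24.44), with pole at s = −(1 + 24.44)/0.123 = −206.8.
Closed-loop time constant τ = 1/206.8 = 0.00484 s.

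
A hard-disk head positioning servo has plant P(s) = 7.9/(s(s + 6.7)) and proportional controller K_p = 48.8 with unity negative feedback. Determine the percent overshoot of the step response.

From 1 + K_pP(s) = 0: s² + 6.7s + 385.5 = 0 ⇒ ω_n = 19.63, ζ = 0.1706.
%OS = 100·exp(−πζ/√(1−ζ²)) = 100·exp(−π·0.1706/√0.9709) = 58%.

58%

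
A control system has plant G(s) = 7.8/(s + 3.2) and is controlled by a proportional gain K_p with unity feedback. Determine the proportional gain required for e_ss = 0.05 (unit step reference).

The loop is type 0, so e_ss(step) = 1/(1 + K_pos) with K_pos = K_p·G(0).
G(0) = 2.438. Require 1/(1 + K_p·2.438) = 0.05, so 1 + 2.438·K_p = 20.
K_p = (20 − 1)/2.438 = 7.79.

K_p = 7.79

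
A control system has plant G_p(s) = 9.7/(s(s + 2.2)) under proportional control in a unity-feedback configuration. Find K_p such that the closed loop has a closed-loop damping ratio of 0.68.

K_p = 0.27

Closed-loop characteristic equation: s² + 2.2s + K_p·9.7 = 0.
So ω_n = √(9.7K_p) and 2ζω_n = 2.2, giving ζ = 2.2/(2√(9.7K_p)).
Setting ζ = 0.68: √(9.7K_p) = 2.2/(2·0.68) = 1.618, so K_p = 2.617/9.7 = 0.27.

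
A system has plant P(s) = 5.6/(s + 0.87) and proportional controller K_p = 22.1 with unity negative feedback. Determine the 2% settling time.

T_s ≈ 0.0321 s

Closed-loop transfer function: T(s) = K_p·P(s)/(1 + K_p·P(s)) = 123.8/(s + 0.87 + 123.8) = 123.8/(s + 124.6).
Time constant τ = 1/124.6 = 0.008024 s, so the 2% settling time is about 4τ = 0.0321 s.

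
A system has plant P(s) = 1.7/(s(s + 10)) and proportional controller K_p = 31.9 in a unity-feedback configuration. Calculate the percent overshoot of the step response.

Closed-loop characteristic equation: s² + 10s + 54.23 = 0, so ω_n = 7.364 rad/s and ζ = 10/(2·7.364) = 0.679.
%OS = 100·exp(−πζ/√(1−ζ²)) = 100·exp(−π·0.679/√0.539) = 5.47%.

5.47%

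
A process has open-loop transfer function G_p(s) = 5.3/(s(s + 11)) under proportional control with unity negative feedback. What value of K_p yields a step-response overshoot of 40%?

From %OS = 100·exp(−πζ/√(1−ζ²)) = 40%, ζ = −ln(0.4)/√(π²+ln²(0.4)) = 0.28.
Characteristic equation s² + 11s + 5.3K_p = 0 gives ζ = 11/(2√(5.3K_p)).
Setting ζ = 0.28: √(5.3K_p) = 11/(2·0.28) = 19.64, so K_p = 385.8/5.3 = 72.8.

K_p = 72.8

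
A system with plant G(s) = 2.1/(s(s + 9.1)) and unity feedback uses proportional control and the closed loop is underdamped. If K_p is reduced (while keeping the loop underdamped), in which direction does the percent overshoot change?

decrease

ζ = 9.1/(2√(2.1K_p)) rises as K_p falls; higher damping means less overshoot.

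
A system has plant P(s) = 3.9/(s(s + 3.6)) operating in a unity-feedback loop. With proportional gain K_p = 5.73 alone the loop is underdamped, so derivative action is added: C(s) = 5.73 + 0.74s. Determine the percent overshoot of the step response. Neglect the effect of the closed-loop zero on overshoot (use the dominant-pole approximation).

Forward path: (5.73 + 0.74s)·3.9/(s(s+3.6)). The closed-loop characteristic equation is s² + (3.6 + 3.9·0.74)s + 3.9·5.73 = 0.
That is s² + 6.486s + 22.35 = 0, so ω_n = 4.727 rad/s and ζ = 6.486/(2·4.727) = 0.686.
%OS = 100·exp(−πζ/√(1−ζ²)) = 5.17%.

5.17%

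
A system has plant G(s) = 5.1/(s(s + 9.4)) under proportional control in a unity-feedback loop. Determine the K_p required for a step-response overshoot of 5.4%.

From %OS = 100·exp(−πζ/√(1−ζ²)) = 5.4%, ζ = −ln(0.054)/√(π²+ln²(0.054)) = 0.6806.
Characteristic equation s² + 9.4s + 5.1K_p = 0 gives ζ = 9.4/(2√(5.1K_p)).
Setting ζ = 0.6806: √(5.1K_p) = 9.4/(2·0.6806) = 6.905, so K_p = 47.68/5.1 = 9.35.

K_p = 9.35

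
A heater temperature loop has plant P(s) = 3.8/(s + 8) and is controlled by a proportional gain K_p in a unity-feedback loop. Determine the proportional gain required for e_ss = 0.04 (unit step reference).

K_p = 50.5

The loop is type 0, so e_ss(step) = 1/(1 + K_pos) with K_pos = K_p·P(0).
P(0) = 0.475. Require 1/(1 + K_p·0.475) = 0.04, so 1 + 0.475·K_p = 25.
K_p = (25 − 1)/0.475 = 50.5.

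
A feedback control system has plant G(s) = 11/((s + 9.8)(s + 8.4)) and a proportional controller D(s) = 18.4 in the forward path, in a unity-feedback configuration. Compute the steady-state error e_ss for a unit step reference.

The loop is type 0. Static position error constant K_pos = D(0)·G(0) = 18.4·0.1336 = 2.459.
Steady-state error to a unit step: e_ss = 1/(1+K_pos) = 1/3.459 = 0.289.

0.289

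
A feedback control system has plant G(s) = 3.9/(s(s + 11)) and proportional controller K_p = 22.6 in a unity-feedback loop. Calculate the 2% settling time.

T_s ≈ 0.727 s

From 1 + K_pG(s) = 0: s² + 11s + 88.14 = 0 ⇒ ω_n = 9.388, ζ = 0.5858.
2% settling time T_s ≈ 4/(ζω_n) = 4/5.5 = 0.727 s.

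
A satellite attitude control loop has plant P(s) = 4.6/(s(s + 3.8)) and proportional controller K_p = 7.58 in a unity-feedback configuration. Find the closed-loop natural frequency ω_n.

The closed-loop denominator is s(s+3.8) + 7.58·4.6 = s² + 3.8s + 34.87.
So ω_n² = 34.87 ⇒ ω_n = 5.905 rad/s, and ζ = 3.8/(2ω_n) = 0.322.

ω_n = 5.9 rad/s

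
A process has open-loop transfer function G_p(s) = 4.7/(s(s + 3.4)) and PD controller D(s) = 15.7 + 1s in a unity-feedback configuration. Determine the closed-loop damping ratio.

ζ = 0.471

Forward path: (15.7 + 1s)·4.7/(s(s+3.4)). The closed-loop characteristic equation is s² + (3.4 + 4.7·1)s + 4.7·15.7 = 0.
That is s² + 8.1s + 73.79 = 0, so ω_n = 8.59 rad/s and ζ = 8.1/(2·8.59) = 0.4715.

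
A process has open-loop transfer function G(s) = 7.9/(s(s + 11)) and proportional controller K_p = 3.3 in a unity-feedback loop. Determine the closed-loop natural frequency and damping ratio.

1 + K_p·G(s) = 0 gives s² + 11s + 26.07 = 0.
Matching s² + 2ζω_n s + ω_n²: ω_n = √26.07 = 5.106 rad/s and 2ζω_n = 11, so ζ = 11/(2·5.106) = 1.08.

ω_n = 5.11 rad/s, ζ = 1.08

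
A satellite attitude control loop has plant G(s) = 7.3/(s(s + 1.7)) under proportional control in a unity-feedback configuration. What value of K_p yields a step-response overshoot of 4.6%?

From %OS = 100·exp(−πζ/√(1−ζ²)) = 4.6%, ζ = −ln(0.046)/√(π²+ln²(0.046)) = 0.7.
Characteristic equation s² + 1.7s + 7.3K_p = 0 gives ζ = 1.7/(2√(7.3K_p)).
Setting ζ = 0.7: √(7.3K_p) = 1.7/(2·0.7) = 1.214, so K_p = 1.475/7.3 = 0.202.

K_p = 0.202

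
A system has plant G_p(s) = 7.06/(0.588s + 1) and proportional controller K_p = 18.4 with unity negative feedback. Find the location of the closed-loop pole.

s = -222.6

Closed loop: T(s) = K_p·G_p/(1+K_p·G_p) = 129.9/(0.588s + 1 + 129.9), with pole at s = −(1 + 129.9)/0.588 = −222.6.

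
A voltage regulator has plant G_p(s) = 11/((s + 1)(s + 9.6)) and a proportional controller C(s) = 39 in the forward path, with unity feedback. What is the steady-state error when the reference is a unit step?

0.0219

The loop is type 0. Static position error constant K_pos = C(0)·G_p(0) = 39·1.146 = 44.69.
Steady-state error to a unit step: e_ss = 1/(1+K_pos) = 1/45.69 = 0.0219.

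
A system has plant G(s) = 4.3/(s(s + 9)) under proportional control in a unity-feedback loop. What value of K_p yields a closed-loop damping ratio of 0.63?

K_p = 11.9

Closed-loop characteristic equation: s² + 9s + K_p·4.3 = 0.
So ω_n = √(4.3K_p) and 2ζω_n = 9, giving ζ = 9/(2√(4.3K_p)).
Setting ζ = 0.63: √(4.3K_p) = 9/(2·0.63) = 7.143, so K_p = 51.02/4.3 = 11.9.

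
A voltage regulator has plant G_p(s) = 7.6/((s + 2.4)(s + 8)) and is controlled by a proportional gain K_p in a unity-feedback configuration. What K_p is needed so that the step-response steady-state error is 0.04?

Steady-state error for a unit step on this type-0 loop is 1/(1 + K_p·G_p(0)).
G_p(0) = 0.3958. Require 1/(1 + K_p·0.3958) = 0.04, so 1 + 0.3958·K_p = 25.
K_p = (25 − 1)/0.3958 = 60.6.

K_p = 60.6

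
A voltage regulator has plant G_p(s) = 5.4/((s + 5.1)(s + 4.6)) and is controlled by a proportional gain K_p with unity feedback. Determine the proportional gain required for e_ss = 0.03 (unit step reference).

Steady-state error for a unit step on this type-0 loop is 1/(1 + K_p·G_p(0)).
G_p(0) = 0.2302. Require 1/(1 + K_p·0.2302) = 0.03, so 1 + 0.2302·K_p = 33.33.
K_p = (33.33 − 1)/0.2302 = 140.

K_p = 140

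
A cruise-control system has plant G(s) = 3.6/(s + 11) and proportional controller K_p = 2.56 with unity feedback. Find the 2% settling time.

T_s ≈ 0.198 s

Closed-loop transfer function: T(s) = K_p·G(s)/(1 + K_p·G(s)) = 9.216/(s + 11 + 9.216) = 9.216/(s + 20.22).
Time constant τ = 1/20.22 = 0.04947 s, so the 2% settling time is about 4τ = 0.198 s.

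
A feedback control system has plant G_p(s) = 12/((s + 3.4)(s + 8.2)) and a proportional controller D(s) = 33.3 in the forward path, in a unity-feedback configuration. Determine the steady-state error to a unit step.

The loop is type 0. Static position error constant K_pos = D(0)·G_p(0) = 33.3·0.4304 = 14.33.
Steady-state error to a unit step: e_ss = 1/(1+K_pos) = 1/15.33 = 0.0652.

0.0652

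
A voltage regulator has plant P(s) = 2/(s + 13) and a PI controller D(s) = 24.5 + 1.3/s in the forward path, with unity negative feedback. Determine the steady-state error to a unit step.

0

The open loop D(s)P(s) has a pole at the origin (type 1), so the static position error constant is infinite and e_ss = 1/(1+∞) = 0.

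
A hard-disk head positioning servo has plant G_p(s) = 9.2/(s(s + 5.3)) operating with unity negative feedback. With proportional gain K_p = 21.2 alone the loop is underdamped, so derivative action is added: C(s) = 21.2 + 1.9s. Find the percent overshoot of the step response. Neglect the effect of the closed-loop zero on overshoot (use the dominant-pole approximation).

1.19%

Forward path: (21.2 + 1.9s)·9.2/(s(s+5.3)). The closed-loop characteristic equation is s² + (5.3 + 9.2·1.9)s + 9.2·21.2 = 0.
That is s² + 22.78s + 195 = 0, so ω_n = 13.97 rad/s and ζ = 22.78/(2·13.97) = 0.8156.
%OS = 100·exp(−πζ/√(1−ζ²)) = 1.19%.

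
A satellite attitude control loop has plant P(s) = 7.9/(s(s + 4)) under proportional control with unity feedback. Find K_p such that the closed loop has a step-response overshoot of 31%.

K_p = 4.15

From %OS = 100·exp(−πζ/√(1−ζ²)) = 31%, ζ = −ln(0.31)/√(π²+ln²(0.31)) = 0.3493.
Characteristic equation s² + 4s + 7.9K_p = 0 gives ζ = 4/(2√(7.9K_p)).
Setting ζ = 0.3493: √(7.9K_p) = 4/(2·0.3493) = 5.725, so K_p = 32.78/7.9 = 4.15.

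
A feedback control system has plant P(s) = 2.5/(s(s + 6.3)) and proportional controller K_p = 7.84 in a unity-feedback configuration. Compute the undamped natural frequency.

The closed-loop denominator is s(s+6.3) + 7.84·2.5 = s² + 6.3s + 19.6.
So ω_n² = 19.6 ⇒ ω_n = 4.427 rad/s, and ζ = 6.3/(2ω_n) = 0.712.

ω_n = 4.43 rad/s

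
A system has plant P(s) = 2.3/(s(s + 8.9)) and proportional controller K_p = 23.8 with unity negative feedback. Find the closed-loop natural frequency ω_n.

1 + K_p·P(s) = 0 gives s² + 8.9s + 54.74 = 0.
So ω_n² = 54.74 ⇒ ω_n = 7.399 rad/s, and ζ = 8.9/(2ω_n) = 0.601.

ω_n = 7.4 rad/s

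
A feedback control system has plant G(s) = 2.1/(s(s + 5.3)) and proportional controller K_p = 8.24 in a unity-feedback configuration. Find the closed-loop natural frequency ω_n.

With unity feedback the closed-loop characteristic equation is s² + 5.3s + 8.24·2.1 = s² + 5.3s + 17.3 = 0.
Matching s² + 2ζω_n s + ω_n²: ω_n = √17.3 = 4.16 rad/s and 2ζω_n = 5.3, so ζ = 5.3/(2·4.16) = 0.637.

ω_n = 4.16 rad/s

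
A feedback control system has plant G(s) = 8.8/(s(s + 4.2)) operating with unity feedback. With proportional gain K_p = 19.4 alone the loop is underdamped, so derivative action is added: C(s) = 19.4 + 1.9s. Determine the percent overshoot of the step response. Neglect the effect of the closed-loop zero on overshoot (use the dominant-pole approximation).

Forward path: (19.4 + 1.9s)·8.8/(s(s+4.2)). The closed-loop characteristic equation is s² + (4.2 + 8.8·1.9)s + 8.8·19.4 = 0.
That is s² + 20.92s + 170.7 = 0, so ω_n = 13.07 rad/s and ζ = 20.92/(2·13.07) = 0.8006.
%OS = 100·exp(−πζ/√(1−ζ²)) = 1.5%.

1.5%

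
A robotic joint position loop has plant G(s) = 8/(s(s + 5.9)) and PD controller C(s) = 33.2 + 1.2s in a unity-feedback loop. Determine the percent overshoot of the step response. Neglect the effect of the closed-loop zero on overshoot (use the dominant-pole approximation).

Forward path: (33.2 + 1.2s)·8/(s(s+5.9)). The closed-loop characteristic equation is s² + (5.9 + 8·1.2)s + 8·33.2 = 0.
That is s² + 15.5s + 265.6 = 0, so ω_n = 16.3 rad/s and ζ = 15.5/(2·16.3) = 0.4755.
%OS = 100·exp(−πζ/√(1−ζ²)) = 18.3%.

18.3%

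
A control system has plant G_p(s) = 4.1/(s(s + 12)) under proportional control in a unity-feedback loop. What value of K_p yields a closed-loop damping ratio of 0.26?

K_p = 130

Closed-loop characteristic equation: s² + 12s + K_p·4.1 = 0.
So ω_n = √(4.1K_p) and 2ζω_n = 12, giving ζ = 12/(2√(4.1K_p)).
Setting ζ = 0.26: √(4.1K_p) = 12/(2·0.26) = 23.08, so K_p = 532.5/4.1 = 130.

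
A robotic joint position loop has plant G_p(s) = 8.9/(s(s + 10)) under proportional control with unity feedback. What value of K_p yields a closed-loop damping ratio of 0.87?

Closed-loop characteristic equation: s² + 10s + K_p·8.9 = 0.
So ω_n = √(8.9K_p) and 2ζω_n = 10, giving ζ = 10/(2√(8.9K_p)).
Setting ζ = 0.87: √(8.9K_p) = 10/(2·0.87) = 5.747, so K_p = 33.03/8.9 = 3.71.

K_p = 3.71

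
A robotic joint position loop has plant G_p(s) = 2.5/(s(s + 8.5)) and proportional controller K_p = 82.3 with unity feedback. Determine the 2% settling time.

Closed-loop characteristic equation: s² + 8.5s + 205.8 = 0, so ω_n = 14.34 rad/s and ζ = 8.5/(2·14.34) = 0.2963.
2% settling time T_s ≈ 4/(ζω_n) = 4/4.25 = 0.941 s.

T_s ≈ 0.941 s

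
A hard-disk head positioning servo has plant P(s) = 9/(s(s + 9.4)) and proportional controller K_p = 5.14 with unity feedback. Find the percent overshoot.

4.96%

The closed-loop denominator s² + 9.4s + 46.26 gives ω_n = √46.26 = 6.801 and ζ = 9.4/(2ω_n) = 0.691.
%OS = 100·exp(−πζ/√(1−ζ²)) = 100·exp(−π·0.691/√0.5225) = 4.96%.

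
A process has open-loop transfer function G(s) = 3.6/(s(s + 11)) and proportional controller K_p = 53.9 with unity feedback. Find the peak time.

The closed-loop denominator s² + 11s + 194 gives ω_n = √194 = 13.93 and ζ = 11/(2ω_n) = 0.3948.
Damped frequency ω_d = ω_n√(1−ζ²) = 12.8 rad/s, so peak time T_p = π/ω_d = 0.245 s.

T_p = 0.245 s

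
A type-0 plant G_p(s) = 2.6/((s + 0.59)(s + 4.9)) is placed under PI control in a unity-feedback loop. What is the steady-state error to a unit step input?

The PI controller's integrator makes the forward path type 1, so e_ss to a step is zero.

0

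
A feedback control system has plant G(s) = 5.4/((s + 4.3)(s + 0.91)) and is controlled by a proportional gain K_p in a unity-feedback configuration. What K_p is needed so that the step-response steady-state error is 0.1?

K_p = 6.52

The loop is type 0, so e_ss(step) = 1/(1 + K_pos) with K_pos = K_p·G(0).
G(0) = 1.38. Require 1/(1 + K_p·1.38) = 0.1, so 1 + 1.38·K_p = 10.
K_p = (10 − 1)/1.38 = 6.52.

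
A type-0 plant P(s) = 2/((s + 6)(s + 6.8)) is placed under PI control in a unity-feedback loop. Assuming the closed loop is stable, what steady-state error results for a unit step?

0

The PI controller's integrator makes the forward path type 1, so e_ss to a step is zero.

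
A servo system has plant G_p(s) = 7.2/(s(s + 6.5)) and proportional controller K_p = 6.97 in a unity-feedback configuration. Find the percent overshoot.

From 1 + K_pG_p(s) = 0: s² + 6.5s + 50.18 = 0 ⇒ ω_n = 7.084, ζ = 0.4588.
%OS = 100·exp(−πζ/√(1−ζ²)) = 100·exp(−π·0.4588/√0.7895) = 19.7%.

19.7%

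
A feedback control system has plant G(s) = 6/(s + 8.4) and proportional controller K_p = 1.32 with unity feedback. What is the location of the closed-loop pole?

Closed-loop transfer function: T(s) = K_p·G(s)/(1 + K_p·G(s)) = 7.92/(s + 8.4 + 7.92) = 7.92/(s + 16.32).
The closed-loop pole is at s = −16.32.

s = -16.32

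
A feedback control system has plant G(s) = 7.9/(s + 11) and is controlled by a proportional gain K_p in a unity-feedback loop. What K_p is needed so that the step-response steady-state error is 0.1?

Steady-state error for a unit step on this type-0 loop is 1/(1 + K_p·G(0)).
G(0) = 0.7182. Require 1/(1 + K_p·0.7182) = 0.1, so 1 + 0.7182·K_p = 10.
K_p = (10 − 1)/0.7182 = 12.5.

K_p = 12.5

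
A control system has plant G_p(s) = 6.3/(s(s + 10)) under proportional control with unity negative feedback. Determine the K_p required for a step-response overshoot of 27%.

K_p = 26.8

From %OS = 100·exp(−πζ/√(1−ζ²)) = 27%, ζ = −ln(0.27)/√(π²+ln²(0.27)) = 0.3847.
Characteristic equation s² + 10s + 6.3K_p = 0 gives ζ = 10/(2√(6.3K_p)).
Setting ζ = 0.3847: √(6.3K_p) = 10/(2·0.3847) = 13, so K_p = 168.9/6.3 = 26.8.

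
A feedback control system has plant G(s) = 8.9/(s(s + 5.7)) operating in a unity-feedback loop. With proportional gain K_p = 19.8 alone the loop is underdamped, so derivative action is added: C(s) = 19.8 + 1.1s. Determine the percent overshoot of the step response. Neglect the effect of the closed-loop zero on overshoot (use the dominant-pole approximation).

10.5%

Forward path: (19.8 + 1.1s)·8.9/(s(s+5.7)). The closed-loop characteristic equation is s² + (5.7 + 8.9·1.1)s + 8.9·19.8 = 0.
That is s² + 15.49s + 176.2 = 0, so ω_n = 13.27 rad/s and ζ = 15.49/(2·13.27) = 0.5834.
%OS = 100·exp(−πζ/√(1−ζ²)) = 10.5%.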